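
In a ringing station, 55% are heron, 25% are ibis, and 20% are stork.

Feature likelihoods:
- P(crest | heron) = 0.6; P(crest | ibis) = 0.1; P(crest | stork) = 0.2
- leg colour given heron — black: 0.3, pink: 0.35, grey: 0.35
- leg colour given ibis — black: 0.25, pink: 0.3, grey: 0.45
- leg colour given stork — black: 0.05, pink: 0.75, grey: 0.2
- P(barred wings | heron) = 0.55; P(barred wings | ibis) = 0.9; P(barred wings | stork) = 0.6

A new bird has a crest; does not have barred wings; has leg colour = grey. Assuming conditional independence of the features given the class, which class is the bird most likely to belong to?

heron: 0.55 × 0.6 × 0.35 × (1−0.55) = 0.051975
ibis: 0.25 × 0.1 × 0.45 × (1−0.9) = 0.001125
stork: 0.2 × 0.2 × 0.2 × (1−0.6) = 0.0032
Highest score → heron.

heron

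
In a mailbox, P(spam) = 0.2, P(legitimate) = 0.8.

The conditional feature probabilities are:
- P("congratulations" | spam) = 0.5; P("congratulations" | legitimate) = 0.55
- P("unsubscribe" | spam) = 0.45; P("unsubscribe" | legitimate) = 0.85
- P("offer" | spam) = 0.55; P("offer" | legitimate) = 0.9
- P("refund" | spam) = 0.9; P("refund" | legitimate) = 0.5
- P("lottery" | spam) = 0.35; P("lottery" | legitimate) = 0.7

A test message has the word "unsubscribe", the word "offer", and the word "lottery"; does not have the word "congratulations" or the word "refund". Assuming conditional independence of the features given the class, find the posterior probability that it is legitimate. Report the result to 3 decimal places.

0.991

spam: 0.2 × (1−0.5) × 0.45 × 0.55 × (1−0.9) × 0.35 = 0.00086625
legitimate: 0.8 × (1−0.55) × 0.85 × 0.9 × (1−0.5) × 0.7 = 0.09639
P(legitimate | x) = 0.09639 / 0.09725625 ≈ 0.991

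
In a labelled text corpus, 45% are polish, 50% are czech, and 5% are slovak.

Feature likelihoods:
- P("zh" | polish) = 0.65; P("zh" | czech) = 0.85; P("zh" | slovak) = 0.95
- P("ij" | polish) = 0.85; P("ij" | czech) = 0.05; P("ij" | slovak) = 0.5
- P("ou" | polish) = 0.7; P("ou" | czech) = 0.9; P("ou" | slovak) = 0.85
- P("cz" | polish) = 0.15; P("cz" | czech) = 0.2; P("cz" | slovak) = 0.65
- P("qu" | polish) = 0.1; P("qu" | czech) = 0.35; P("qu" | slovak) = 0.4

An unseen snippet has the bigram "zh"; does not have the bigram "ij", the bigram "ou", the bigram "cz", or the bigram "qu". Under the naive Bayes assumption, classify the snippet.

polish: 0.45 × 0.65 × (1−0.85) × (1−0.7) × (1−0.15) × (1−0.1) = 0.0100693125
czech: 0.5 × 0.85 × (1−0.05) × (1−0.9) × (1−0.2) × (1−0.35) = 0.020995
slovak: 0.05 × 0.95 × (1−0.5) × (1−0.85) × (1−0.65) × (1−0.4) = 0.000748125
Highest score → czech.

czech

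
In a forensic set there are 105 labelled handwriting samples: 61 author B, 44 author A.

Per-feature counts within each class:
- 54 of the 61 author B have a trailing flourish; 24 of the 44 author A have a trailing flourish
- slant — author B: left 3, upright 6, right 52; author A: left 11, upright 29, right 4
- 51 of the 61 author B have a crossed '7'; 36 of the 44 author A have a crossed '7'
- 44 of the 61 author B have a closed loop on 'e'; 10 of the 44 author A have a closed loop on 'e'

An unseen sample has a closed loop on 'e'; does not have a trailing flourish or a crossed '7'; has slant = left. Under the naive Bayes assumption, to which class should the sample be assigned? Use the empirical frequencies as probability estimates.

author A

author B: (61/105) × (7/61) × (3/61) × (10/61) × (44/61) ≈ 0.000387698
author A: (44/105) × (20/44) × (11/44) × (8/44) × (10/44) ≈ 0.00196773
Highest score → author A.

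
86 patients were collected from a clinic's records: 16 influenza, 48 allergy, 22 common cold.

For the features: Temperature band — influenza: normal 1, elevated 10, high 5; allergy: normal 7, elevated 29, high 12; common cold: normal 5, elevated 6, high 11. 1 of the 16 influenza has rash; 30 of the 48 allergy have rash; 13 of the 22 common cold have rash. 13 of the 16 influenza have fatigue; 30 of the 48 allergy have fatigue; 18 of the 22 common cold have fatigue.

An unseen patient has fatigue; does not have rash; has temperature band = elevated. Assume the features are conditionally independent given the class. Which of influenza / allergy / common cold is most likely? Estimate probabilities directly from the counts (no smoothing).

influenza: (16/86) × (10/16) × (15/16) × (13/16) ≈ 0.0885719
allergy: (48/86) × (29/48) × (18/48) × (30/48) ≈ 0.0790334
common cold: (22/86) × (6/22) × (9/22) × (18/22) ≈ 0.0233519
Highest score → influenza.

influenza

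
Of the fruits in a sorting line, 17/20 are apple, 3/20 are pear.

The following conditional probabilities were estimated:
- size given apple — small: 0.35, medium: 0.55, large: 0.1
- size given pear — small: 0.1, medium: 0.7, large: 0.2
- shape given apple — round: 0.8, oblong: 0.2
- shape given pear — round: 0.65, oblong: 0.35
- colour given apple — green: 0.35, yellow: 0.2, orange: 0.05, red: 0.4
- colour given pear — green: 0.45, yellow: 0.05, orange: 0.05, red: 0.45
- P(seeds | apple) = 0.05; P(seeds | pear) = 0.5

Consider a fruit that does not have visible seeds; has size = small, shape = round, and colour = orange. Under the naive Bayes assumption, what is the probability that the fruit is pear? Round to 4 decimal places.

apple: 0.85 × 0.35 × 0.8 × 0.05 × (1−0.05) = 0.011305
pear: 0.15 × 0.1 × 0.65 × 0.05 × (1−0.5) = 0.00024375
P(pear | x) = 0.00024375 / 0.01154875 ≈ 0.0211

0.0211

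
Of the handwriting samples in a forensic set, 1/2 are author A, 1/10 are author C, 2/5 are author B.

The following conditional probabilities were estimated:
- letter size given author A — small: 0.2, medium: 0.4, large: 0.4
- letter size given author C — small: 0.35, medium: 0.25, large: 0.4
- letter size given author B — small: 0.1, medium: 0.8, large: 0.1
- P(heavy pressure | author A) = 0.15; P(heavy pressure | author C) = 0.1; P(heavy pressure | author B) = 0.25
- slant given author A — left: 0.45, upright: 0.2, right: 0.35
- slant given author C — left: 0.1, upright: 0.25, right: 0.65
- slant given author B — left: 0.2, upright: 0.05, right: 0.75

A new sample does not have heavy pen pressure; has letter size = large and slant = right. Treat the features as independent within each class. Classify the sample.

author A: 0.5 × 0.4 × (1−0.15) × 0.35 = 0.0595
author C: 0.1 × 0.4 × (1−0.1) × 0.65 = 0.0234
author B: 0.4 × 0.1 × (1−0.25) × 0.75 = 0.0225
Highest score → author A.

author A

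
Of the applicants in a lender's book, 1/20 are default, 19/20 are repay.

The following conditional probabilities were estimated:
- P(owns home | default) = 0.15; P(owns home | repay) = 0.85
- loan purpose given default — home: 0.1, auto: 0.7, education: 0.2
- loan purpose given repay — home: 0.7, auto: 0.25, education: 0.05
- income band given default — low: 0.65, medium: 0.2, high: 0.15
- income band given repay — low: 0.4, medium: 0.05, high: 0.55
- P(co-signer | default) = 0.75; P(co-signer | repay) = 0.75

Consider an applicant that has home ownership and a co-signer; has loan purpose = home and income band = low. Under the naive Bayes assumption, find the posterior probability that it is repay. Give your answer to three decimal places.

default: 0.05 × 0.15 × 0.1 × 0.65 × 0.75 = 0.000365625
repay: 0.95 × 0.85 × 0.7 × 0.4 × 0.75 = 0.169575
P(repay | x) = 0.169575 / 0.169940625 ≈ 0.998

0.998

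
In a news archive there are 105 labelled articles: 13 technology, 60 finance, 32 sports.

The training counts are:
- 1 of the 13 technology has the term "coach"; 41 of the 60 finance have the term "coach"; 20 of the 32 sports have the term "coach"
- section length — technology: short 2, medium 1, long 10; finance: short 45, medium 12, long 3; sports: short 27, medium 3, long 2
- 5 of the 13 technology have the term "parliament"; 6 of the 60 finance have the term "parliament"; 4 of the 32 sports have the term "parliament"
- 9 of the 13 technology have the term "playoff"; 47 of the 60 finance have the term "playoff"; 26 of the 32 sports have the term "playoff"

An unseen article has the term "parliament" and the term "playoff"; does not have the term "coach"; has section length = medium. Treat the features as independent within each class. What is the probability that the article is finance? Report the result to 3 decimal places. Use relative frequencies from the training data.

technology: (13/105) × (12/13) × (1/13) × (5/13) × (9/13) ≈ 0.00234085
finance: (60/105) × (19/60) × (12/60) × (6/60) × (47/60) ≈ 0.00283492
sports: (32/105) × (12/32) × (3/32) × (4/32) × (26/32) ≈ 0.00108817
P(finance | x) = 0.00283492 / 0.00626394 ≈ 0.453

0.453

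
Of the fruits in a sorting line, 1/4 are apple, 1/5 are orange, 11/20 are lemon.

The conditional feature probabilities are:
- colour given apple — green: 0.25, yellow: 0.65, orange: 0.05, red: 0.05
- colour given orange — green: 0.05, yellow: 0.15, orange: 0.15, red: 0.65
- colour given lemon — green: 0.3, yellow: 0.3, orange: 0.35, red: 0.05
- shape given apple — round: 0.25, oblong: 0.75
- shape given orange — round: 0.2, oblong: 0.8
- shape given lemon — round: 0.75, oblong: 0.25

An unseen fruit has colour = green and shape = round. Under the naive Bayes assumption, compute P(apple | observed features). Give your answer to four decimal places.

apple: 0.25 × 0.25 × 0.25 = 0.015625
orange: 0.2 × 0.05 × 0.2 = 0.002
lemon: 0.55 × 0.3 × 0.75 = 0.12375
P(apple | x) = 0.015625 / 0.141375 ≈ 0.1105

0.1105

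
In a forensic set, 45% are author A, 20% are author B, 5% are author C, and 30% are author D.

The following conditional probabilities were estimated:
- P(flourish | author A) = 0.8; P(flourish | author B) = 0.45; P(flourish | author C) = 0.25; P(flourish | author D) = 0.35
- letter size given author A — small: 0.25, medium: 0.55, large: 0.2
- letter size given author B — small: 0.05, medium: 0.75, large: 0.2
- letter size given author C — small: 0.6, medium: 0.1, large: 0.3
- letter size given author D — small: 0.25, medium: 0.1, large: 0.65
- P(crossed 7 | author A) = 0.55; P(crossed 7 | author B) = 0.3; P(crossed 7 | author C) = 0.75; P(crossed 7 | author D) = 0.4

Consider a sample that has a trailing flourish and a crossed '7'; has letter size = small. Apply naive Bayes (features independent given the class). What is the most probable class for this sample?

author A

author A: 0.45 × 0.8 × 0.25 × 0.55 = 0.0495
author B: 0.2 × 0.45 × 0.05 × 0.3 = 0.00135
author C: 0.05 × 0.25 × 0.6 × 0.75 = 0.005625
author D: 0.3 × 0.35 × 0.25 × 0.4 = 0.0105
Highest score → author A.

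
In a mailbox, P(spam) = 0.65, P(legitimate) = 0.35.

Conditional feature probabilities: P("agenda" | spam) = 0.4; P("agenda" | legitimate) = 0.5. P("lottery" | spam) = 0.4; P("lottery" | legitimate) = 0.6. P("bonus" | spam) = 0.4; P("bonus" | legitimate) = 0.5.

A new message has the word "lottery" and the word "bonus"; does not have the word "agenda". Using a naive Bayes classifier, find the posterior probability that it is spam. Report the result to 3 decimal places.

0.543

spam: 0.65 × (1−0.4) × 0.4 × 0.4 = 0.0624
legitimate: 0.35 × (1−0.5) × 0.6 × 0.5 = 0.0525
P(spam | x) = 0.0624 / 0.1149 ≈ 0.543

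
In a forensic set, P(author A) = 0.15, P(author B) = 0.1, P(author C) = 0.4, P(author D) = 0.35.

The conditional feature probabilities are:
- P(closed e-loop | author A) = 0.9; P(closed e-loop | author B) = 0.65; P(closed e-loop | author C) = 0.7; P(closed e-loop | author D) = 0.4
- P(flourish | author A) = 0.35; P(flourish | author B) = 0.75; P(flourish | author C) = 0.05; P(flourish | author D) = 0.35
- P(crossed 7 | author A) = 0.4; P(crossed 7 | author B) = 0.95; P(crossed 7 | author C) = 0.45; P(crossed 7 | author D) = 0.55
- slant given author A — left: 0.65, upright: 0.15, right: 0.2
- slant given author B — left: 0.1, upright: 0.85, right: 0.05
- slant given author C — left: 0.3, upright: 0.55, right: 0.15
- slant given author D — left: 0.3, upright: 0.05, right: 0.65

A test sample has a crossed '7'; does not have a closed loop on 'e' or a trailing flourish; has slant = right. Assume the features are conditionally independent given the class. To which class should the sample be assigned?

author D

author A: 0.15 × (1−0.9) × (1−0.35) × 0.4 × 0.2 = 0.00078
author B: 0.1 × (1−0.65) × (1−0.75) × 0.95 × 0.05 = 0.000415625
author C: 0.4 × (1−0.7) × (1−0.05) × 0.45 × 0.15 = 0.007695
author D: 0.35 × (1−0.4) × (1−0.35) × 0.55 × 0.65 = 0.04879875
Highest score → author D.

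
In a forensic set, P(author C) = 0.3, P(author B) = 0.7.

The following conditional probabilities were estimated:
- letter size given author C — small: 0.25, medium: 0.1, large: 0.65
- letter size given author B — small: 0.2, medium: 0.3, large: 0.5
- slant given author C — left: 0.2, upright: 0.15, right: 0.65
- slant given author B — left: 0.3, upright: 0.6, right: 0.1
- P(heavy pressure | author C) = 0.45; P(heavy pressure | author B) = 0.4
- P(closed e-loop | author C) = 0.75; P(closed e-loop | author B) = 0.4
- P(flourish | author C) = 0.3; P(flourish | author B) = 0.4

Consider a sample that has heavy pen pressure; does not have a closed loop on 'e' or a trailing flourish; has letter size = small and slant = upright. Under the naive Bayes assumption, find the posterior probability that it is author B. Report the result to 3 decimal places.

author C: 0.3 × 0.25 × 0.15 × 0.45 × (1−0.75) × (1−0.3) = 0.0008859375
author B: 0.7 × 0.2 × 0.6 × 0.4 × (1−0.4) × (1−0.4) = 0.012096
P(author B | x) = 0.012096 / 0.0129819375 ≈ 0.932

0.932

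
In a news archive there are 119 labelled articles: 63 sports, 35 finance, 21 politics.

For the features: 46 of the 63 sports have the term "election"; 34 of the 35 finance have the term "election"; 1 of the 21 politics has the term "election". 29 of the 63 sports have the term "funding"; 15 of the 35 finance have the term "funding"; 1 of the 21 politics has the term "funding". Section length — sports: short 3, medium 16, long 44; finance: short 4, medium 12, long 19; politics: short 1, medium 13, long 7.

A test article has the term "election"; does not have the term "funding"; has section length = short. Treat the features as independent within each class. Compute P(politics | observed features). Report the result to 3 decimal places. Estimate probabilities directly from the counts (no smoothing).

0.013

sports: (63/119) × (46/63) × (34/63) × (3/63) ≈ 0.00993413
finance: (35/119) × (34/35) × (20/35) × (4/35) ≈ 0.0186589
politics: (21/119) × (1/21) × (20/21) × (1/21) ≈ 0.000381105
P(politics | x) = 0.000381105 / 0.028974135 ≈ 0.013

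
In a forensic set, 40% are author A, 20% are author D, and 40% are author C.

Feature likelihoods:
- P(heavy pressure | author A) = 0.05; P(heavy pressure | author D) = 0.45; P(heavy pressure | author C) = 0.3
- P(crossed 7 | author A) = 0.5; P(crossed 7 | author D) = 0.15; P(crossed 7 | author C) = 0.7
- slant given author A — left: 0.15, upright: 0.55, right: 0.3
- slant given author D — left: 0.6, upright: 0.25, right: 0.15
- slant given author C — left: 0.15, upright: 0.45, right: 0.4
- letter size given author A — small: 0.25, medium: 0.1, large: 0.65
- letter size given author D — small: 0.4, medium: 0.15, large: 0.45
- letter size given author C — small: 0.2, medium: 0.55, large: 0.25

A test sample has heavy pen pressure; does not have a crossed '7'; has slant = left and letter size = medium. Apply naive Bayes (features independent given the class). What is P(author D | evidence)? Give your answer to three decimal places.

0.688

author A: 0.4 × 0.05 × (1−0.5) × 0.15 × 0.1 = 0.00015
author D: 0.2 × 0.45 × (1−0.15) × 0.6 × 0.15 = 0.006885
author C: 0.4 × 0.3 × (1−0.7) × 0.15 × 0.55 = 0.00297
P(author D | x) = 0.006885 / 0.010005 ≈ 0.688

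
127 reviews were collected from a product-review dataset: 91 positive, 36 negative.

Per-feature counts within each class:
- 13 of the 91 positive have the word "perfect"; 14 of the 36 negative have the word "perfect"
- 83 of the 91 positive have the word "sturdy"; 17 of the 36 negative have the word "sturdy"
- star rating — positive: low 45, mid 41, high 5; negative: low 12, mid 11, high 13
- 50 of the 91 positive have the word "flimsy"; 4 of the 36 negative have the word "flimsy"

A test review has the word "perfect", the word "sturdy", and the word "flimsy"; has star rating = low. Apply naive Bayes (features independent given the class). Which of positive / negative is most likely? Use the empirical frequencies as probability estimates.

positive: (91/127) × (13/91) × (83/91) × (45/91) × (50/91) ≈ 0.0253674
negative: (36/127) × (14/36) × (17/36) × (12/36) × (4/36) ≈ 0.001928
Highest score → positive.

positive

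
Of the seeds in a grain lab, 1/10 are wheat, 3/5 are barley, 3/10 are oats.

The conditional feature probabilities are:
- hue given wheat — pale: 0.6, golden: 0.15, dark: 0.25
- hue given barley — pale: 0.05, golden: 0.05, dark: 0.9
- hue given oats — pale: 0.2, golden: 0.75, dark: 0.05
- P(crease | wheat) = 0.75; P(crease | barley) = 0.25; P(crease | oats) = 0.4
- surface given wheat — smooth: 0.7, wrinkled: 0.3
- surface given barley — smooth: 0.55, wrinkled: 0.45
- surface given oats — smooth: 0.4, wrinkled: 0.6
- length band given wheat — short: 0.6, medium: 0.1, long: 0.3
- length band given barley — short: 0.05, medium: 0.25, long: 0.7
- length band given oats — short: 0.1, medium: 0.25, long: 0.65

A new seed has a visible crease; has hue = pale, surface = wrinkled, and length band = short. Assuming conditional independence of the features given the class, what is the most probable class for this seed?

wheat: 0.1 × 0.6 × 0.75 × 0.3 × 0.6 = 0.0081
barley: 0.6 × 0.05 × 0.25 × 0.45 × 0.05 = 0.00016875
oats: 0.3 × 0.2 × 0.4 × 0.6 × 0.1 = 0.00144
Highest score → wheat.

wheat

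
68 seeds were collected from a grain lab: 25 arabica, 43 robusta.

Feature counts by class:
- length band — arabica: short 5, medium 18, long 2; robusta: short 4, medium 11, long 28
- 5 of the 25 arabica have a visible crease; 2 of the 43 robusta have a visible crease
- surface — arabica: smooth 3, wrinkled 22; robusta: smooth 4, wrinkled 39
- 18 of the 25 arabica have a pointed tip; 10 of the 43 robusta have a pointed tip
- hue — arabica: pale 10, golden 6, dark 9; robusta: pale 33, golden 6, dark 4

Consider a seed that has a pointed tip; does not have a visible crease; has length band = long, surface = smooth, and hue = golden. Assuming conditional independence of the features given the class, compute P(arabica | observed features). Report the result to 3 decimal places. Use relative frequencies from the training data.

0.292

arabica: (25/68) × (2/25) × (20/25) × (3/25) × (18/25) × (6/25) ≈ 0.000487906
robusta: (43/68) × (28/43) × (41/43) × (4/43) × (10/43) × (6/43) ≈ 0.00118514
P(arabica | x) = 0.000487906 / 0.001673046 ≈ 0.292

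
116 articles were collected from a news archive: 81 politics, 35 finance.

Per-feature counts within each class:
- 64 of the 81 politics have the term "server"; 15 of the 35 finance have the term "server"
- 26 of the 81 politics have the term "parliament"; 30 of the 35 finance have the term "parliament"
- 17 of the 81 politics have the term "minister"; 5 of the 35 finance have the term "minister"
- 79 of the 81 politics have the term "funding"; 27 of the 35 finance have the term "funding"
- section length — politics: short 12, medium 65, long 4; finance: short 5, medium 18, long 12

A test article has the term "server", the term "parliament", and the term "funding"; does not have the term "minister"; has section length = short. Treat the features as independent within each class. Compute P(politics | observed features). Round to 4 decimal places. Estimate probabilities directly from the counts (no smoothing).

politics: (81/116) × (64/81) × (26/81) × (64/81) × (79/81) × (12/81) ≈ 0.0202183
finance: (35/116) × (15/35) × (30/35) × (30/35) × (27/35) × (5/35) ≈ 0.0104698
P(politics | x) = 0.0202183 / 0.0306881 ≈ 0.6588

0.6588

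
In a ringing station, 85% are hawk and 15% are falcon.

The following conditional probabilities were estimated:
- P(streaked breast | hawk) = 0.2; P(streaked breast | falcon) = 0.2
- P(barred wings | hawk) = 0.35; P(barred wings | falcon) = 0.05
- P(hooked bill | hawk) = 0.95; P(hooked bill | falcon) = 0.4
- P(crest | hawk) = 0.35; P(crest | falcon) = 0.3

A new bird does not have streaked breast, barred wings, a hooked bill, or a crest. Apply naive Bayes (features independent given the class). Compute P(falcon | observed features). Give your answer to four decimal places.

hawk: 0.85 × (1−0.2) × (1−0.35) × (1−0.95) × (1−0.35) = 0.014365
falcon: 0.15 × (1−0.2) × (1−0.05) × (1−0.4) × (1−0.3) = 0.04788
P(falcon | x) = 0.04788 / 0.062245 ≈ 0.7692

0.7692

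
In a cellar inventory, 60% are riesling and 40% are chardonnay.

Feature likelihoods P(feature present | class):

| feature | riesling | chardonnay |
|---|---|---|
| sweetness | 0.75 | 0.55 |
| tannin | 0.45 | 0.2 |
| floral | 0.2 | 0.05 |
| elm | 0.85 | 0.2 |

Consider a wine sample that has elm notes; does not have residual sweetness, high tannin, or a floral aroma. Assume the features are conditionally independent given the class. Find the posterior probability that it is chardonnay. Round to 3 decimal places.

riesling: 0.6 × (1−0.75) × (1−0.45) × (1−0.2) × 0.85 = 0.0561
chardonnay: 0.4 × (1−0.55) × (1−0.2) × (1−0.05) × 0.2 = 0.02736
P(chardonnay | x) = 0.02736 / 0.08346 ≈ 0.328

0.328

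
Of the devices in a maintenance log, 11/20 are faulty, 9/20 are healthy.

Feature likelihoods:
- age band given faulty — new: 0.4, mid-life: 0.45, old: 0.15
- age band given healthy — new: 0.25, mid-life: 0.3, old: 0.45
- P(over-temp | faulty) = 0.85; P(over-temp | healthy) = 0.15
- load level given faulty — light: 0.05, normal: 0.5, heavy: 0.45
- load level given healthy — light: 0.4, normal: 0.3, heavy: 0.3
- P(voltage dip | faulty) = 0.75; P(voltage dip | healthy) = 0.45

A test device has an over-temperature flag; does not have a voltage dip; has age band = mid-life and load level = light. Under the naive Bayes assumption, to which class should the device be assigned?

faulty: 0.55 × 0.45 × 0.85 × 0.05 × (1−0.75) = 0.0026296875
healthy: 0.45 × 0.3 × 0.15 × 0.4 × (1−0.45) = 0.004455
Highest score → healthy.

healthy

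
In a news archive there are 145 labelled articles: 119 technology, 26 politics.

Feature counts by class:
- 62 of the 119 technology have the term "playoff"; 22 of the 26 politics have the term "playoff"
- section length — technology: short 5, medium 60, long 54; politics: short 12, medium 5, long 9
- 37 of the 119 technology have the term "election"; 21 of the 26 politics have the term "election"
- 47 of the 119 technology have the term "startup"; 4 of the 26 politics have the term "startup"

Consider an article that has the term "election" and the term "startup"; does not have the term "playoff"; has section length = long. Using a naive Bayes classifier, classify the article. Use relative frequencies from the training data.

technology

technology: (119/145) × (57/119) × (54/119) × (37/119) × (47/119) ≈ 0.0219058
politics: (26/145) × (4/26) × (9/26) × (21/26) × (4/26) ≈ 0.00118657
Highest score → technology.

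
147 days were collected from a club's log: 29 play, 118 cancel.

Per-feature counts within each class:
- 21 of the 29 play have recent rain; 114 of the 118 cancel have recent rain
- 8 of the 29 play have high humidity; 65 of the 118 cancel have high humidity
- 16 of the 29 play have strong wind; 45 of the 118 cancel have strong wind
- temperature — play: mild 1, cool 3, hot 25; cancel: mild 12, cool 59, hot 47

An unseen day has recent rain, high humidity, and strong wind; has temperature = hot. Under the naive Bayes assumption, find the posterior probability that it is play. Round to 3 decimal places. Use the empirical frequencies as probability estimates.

0.224

play: (29/147) × (21/29) × (8/29) × (16/29) × (25/29) ≈ 0.0187438
cancel: (118/147) × (114/118) × (65/118) × (45/118) × (47/118) ≈ 0.0648881
P(play | x) = 0.0187438 / 0.0836319 ≈ 0.224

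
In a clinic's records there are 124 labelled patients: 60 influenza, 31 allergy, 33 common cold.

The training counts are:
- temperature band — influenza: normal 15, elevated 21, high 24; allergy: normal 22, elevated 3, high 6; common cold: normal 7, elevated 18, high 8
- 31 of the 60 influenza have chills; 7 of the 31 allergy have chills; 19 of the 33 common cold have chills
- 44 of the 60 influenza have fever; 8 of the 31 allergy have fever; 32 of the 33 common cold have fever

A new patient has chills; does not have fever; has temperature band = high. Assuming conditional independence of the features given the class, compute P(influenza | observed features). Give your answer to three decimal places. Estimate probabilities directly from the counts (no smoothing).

influenza: (60/124) × (24/60) × (31/60) × (16/60) ≈ 0.0266667
allergy: (31/124) × (6/31) × (7/31) × (23/31) ≈ 0.00810648
common cold: (33/124) × (8/33) × (19/33) × (1/33) ≈ 0.00112563
P(influenza | x) = 0.0266667 / 0.03589881 ≈ 0.743

0.743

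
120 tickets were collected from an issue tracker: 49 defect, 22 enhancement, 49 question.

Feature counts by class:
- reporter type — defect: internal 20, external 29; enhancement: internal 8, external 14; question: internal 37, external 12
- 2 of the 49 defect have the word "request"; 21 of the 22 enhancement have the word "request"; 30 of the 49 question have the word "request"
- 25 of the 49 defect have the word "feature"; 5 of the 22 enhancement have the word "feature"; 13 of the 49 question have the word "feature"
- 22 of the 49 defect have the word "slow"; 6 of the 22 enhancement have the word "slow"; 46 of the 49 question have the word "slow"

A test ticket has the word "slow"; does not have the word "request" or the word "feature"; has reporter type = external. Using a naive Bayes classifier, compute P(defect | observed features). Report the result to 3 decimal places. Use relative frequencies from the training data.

defect: (49/120) × (29/49) × (47/49) × (24/49) × (22/49) ≈ 0.0509754
enhancement: (22/120) × (14/22) × (1/22) × (17/22) × (6/22) ≈ 0.00111758
question: (49/120) × (12/49) × (19/49) × (36/49) × (46/49) ≈ 0.026744
P(defect | x) = 0.0509754 / 0.07883698 ≈ 0.647

0.647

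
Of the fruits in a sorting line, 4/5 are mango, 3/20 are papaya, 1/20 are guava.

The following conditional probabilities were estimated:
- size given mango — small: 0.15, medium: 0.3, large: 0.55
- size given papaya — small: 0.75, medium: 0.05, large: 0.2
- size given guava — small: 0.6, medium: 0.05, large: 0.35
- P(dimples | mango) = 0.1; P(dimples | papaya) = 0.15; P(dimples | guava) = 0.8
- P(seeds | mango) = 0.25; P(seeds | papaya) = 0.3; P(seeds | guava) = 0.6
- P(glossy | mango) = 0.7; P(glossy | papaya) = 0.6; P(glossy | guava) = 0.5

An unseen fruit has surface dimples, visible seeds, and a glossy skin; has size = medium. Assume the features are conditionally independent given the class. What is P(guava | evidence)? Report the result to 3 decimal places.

0.120

mango: 0.8 × 0.3 × 0.1 × 0.25 × 0.7 = 0.0042
papaya: 0.15 × 0.05 × 0.15 × 0.3 × 0.6 = 0.0002025
guava: 0.05 × 0.05 × 0.8 × 0.6 × 0.5 = 0.0006
P(guava | x) = 0.0006 / 0.0050025 ≈ 0.120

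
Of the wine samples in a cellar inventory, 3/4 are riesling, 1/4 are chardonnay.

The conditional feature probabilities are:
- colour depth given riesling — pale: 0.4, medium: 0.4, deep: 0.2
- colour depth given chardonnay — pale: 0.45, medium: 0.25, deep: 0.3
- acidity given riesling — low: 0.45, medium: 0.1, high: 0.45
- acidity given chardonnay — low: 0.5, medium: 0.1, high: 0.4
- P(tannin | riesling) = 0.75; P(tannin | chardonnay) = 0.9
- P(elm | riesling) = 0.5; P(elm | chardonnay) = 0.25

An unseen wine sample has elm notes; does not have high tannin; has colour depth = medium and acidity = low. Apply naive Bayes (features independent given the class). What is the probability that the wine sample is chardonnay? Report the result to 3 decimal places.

0.044

riesling: 0.75 × 0.4 × 0.45 × (1−0.75) × 0.5 = 0.016875
chardonnay: 0.25 × 0.25 × 0.5 × (1−0.9) × 0.25 = 0.00078125
P(chardonnay | x) = 0.00078125 / 0.01765625 ≈ 0.044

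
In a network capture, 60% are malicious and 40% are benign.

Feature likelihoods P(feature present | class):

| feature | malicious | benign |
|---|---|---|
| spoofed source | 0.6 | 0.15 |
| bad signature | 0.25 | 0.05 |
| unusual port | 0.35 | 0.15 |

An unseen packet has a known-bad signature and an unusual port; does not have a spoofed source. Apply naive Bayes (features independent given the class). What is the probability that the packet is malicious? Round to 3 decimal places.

malicious: 0.6 × (1−0.6) × 0.25 × 0.35 = 0.021
benign: 0.4 × (1−0.15) × 0.05 × 0.15 = 0.00255
P(malicious | x) = 0.021 / 0.02355 ≈ 0.892

0.892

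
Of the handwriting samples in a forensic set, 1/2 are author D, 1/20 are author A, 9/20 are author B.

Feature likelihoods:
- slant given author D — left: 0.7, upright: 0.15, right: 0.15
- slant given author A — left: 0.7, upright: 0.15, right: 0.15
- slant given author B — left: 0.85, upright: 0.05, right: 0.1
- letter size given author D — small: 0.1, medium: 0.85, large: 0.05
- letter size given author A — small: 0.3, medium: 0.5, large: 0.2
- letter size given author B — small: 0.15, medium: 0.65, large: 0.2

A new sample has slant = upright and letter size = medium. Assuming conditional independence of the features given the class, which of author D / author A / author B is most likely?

author D

author D: 0.5 × 0.15 × 0.85 = 0.06375
author A: 0.05 × 0.15 × 0.5 = 0.00375
author B: 0.45 × 0.05 × 0.65 = 0.014625
Highest score → author D.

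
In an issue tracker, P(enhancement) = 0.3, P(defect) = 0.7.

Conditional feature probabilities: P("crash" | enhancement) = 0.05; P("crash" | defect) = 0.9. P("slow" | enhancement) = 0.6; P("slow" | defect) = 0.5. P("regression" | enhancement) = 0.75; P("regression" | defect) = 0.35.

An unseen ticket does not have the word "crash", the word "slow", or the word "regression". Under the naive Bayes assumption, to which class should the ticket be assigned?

enhancement: 0.3 × (1−0.05) × (1−0.6) × (1−0.75) = 0.0285
defect: 0.7 × (1−0.9) × (1−0.5) × (1−0.35) = 0.02275
Highest score → enhancement.

enhancement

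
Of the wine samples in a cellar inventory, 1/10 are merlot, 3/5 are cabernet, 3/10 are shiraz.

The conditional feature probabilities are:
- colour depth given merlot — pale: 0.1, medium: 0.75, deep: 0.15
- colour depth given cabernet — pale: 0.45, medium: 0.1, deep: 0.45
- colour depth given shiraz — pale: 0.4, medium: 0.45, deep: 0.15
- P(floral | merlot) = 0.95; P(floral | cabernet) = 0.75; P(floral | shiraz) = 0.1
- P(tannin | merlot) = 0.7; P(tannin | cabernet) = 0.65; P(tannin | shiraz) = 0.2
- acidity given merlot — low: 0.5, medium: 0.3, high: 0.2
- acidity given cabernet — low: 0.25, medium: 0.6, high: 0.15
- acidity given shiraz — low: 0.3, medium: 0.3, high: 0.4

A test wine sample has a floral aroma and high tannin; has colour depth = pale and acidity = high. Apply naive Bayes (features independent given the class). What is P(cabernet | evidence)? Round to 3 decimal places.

0.896

merlot: 0.1 × 0.1 × 0.95 × 0.7 × 0.2 = 0.00133
cabernet: 0.6 × 0.45 × 0.75 × 0.65 × 0.15 = 0.01974375
shiraz: 0.3 × 0.4 × 0.1 × 0.2 × 0.4 = 0.00096
P(cabernet | x) = 0.01974375 / 0.02203375 ≈ 0.896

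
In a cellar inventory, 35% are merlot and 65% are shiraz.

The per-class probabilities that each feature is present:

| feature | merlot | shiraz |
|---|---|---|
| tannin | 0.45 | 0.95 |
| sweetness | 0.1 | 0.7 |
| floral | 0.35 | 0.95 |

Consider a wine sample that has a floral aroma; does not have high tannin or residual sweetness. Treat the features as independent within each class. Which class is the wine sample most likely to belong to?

merlot: 0.35 × (1−0.45) × (1−0.1) × 0.35 = 0.0606375
shiraz: 0.65 × (1−0.95) × (1−0.7) × 0.95 = 0.0092625
Highest score → merlot.

merlot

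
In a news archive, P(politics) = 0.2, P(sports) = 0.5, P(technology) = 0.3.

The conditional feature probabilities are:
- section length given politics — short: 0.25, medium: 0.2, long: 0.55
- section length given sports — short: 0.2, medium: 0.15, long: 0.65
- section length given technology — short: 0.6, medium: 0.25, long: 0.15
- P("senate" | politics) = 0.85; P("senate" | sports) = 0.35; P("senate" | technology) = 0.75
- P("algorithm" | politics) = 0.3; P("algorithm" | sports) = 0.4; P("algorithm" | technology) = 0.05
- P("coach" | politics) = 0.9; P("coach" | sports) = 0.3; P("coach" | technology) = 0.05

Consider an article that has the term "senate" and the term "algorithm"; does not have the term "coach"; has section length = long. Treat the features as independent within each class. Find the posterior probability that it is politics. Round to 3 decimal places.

0.077

politics: 0.2 × 0.55 × 0.85 × 0.3 × (1−0.9) = 0.002805
sports: 0.5 × 0.65 × 0.35 × 0.4 × (1−0.3) = 0.03185
technology: 0.3 × 0.15 × 0.75 × 0.05 × (1−0.05) = 0.001603125
P(politics | x) = 0.002805 / 0.036258125 ≈ 0.077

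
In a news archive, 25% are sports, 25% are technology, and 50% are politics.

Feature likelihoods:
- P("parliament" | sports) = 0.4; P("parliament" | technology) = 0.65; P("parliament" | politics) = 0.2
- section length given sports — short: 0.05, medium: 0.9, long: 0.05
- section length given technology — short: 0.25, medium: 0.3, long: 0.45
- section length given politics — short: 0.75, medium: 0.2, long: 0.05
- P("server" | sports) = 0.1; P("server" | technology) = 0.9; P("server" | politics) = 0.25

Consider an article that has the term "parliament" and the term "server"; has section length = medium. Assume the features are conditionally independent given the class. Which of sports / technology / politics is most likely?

sports: 0.25 × 0.4 × 0.9 × 0.1 = 0.009
technology: 0.25 × 0.65 × 0.3 × 0.9 = 0.043875
politics: 0.5 × 0.2 × 0.2 × 0.25 = 0.005
Highest score → technology.

technology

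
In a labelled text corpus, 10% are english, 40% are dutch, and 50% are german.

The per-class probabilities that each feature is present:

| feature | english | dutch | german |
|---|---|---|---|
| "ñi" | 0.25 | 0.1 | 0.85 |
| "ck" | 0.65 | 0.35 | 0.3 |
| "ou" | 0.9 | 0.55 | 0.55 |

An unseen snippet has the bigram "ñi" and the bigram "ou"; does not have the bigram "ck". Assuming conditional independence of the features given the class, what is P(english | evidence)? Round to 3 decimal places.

english: 0.1 × 0.25 × (1−0.65) × 0.9 = 0.007875
dutch: 0.4 × 0.1 × (1−0.35) × 0.55 = 0.0143
german: 0.5 × 0.85 × (1−0.3) × 0.55 = 0.163625
P(english | x) = 0.007875 / 0.1858 ≈ 0.042

0.042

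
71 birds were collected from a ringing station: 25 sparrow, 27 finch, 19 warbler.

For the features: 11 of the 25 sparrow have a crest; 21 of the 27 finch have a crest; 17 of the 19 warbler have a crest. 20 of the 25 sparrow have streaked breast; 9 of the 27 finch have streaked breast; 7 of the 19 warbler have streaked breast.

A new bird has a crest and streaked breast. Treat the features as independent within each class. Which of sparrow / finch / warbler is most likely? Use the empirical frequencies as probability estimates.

sparrow

sparrow: (25/71) × (11/25) × (20/25) ≈ 0.123944
finch: (27/71) × (21/27) × (9/27) ≈ 0.0985915
warbler: (19/71) × (17/19) × (7/19) ≈ 0.0882135
Highest score → sparrow.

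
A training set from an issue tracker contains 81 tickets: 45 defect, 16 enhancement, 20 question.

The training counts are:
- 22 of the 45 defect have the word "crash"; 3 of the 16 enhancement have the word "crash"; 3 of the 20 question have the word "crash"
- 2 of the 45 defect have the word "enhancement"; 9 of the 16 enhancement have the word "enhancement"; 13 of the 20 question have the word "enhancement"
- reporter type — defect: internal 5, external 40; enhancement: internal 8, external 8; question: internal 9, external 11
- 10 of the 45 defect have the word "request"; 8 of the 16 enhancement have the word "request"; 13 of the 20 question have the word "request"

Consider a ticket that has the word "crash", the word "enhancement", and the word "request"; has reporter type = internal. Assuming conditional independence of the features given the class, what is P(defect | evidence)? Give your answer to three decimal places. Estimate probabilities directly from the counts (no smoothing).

defect: (45/81) × (22/45) × (2/45) × (5/45) × (10/45) ≈ 0.000298058
enhancement: (16/81) × (3/16) × (9/16) × (8/16) × (8/16) ≈ 0.00520833
question: (20/81) × (3/20) × (13/20) × (9/20) × (13/20) ≈ 0.00704167
P(defect | x) = 0.000298058 / 0.012548058 ≈ 0.024

0.024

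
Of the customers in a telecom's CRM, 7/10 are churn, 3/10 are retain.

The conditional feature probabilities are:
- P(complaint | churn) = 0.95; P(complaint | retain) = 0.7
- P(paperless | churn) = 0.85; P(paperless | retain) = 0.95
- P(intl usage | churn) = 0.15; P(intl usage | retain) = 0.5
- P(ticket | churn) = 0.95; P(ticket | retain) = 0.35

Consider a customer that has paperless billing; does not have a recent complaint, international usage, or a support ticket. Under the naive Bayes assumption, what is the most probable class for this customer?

retain

churn: 0.7 × (1−0.95) × 0.85 × (1−0.15) × (1−0.95) = 0.001264375
retain: 0.3 × (1−0.7) × 0.95 × (1−0.5) × (1−0.35) = 0.0277875
Highest score → retain.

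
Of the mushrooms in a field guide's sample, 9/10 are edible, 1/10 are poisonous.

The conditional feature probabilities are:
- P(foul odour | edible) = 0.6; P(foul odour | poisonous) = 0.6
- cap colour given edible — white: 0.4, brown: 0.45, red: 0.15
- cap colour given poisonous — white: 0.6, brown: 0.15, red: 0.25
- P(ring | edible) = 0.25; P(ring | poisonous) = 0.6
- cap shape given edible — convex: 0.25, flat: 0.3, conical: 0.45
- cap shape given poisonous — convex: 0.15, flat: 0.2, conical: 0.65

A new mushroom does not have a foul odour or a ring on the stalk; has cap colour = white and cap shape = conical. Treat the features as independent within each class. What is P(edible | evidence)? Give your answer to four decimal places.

0.8862

edible: 0.9 × (1−0.6) × 0.4 × (1−0.25) × 0.45 = 0.0486
poisonous: 0.1 × (1−0.6) × 0.6 × (1−0.6) × 0.65 = 0.00624
P(edible | x) = 0.0486 / 0.05484 ≈ 0.8862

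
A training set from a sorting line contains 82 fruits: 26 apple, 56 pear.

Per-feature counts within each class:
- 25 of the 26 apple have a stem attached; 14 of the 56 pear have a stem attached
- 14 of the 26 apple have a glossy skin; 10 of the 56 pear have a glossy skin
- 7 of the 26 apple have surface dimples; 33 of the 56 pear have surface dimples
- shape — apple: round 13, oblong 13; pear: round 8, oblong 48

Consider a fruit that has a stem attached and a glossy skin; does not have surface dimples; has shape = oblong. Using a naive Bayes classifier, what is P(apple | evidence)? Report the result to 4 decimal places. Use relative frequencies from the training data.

0.8482

apple: (26/82) × (25/26) × (14/26) × (19/26) × (13/26) ≈ 0.0599834
pear: (56/82) × (14/56) × (10/56) × (23/56) × (48/56) ≈ 0.010733
P(apple | x) = 0.0599834 / 0.0707164 ≈ 0.8482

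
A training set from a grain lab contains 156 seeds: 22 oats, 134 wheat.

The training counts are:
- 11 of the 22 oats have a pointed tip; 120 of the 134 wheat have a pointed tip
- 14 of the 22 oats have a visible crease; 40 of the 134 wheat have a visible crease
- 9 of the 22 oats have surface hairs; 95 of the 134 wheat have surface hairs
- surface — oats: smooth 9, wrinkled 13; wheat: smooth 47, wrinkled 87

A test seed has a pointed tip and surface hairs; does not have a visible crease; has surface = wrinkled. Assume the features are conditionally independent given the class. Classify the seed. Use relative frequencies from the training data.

oats: (22/156) × (11/22) × (8/22) × (9/22) × (13/22) ≈ 0.00619835
wheat: (134/156) × (120/134) × (94/134) × (95/134) × (87/134) ≈ 0.248378
Highest score → wheat.

wheat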